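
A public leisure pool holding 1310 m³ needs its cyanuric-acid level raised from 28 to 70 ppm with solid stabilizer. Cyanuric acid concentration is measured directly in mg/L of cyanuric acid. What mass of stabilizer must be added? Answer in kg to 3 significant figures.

55.0 kg

Volume: 1310 m³ = 1,310,000 L.
CYA to add: (70 − 28) = 42 mg/L × 1,310,000 L = 55,020 g cyanuric acid.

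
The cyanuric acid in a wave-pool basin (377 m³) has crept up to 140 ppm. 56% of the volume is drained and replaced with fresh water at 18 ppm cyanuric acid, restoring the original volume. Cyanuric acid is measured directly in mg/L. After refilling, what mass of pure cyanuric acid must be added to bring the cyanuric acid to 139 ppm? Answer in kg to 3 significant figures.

Volume: 377 m³ = 377,000 L.
After draining 56% and refilling: 140 × 0.44 + 18 × 0.56 = 71.68 ppm.
Deficit to target: 139 − 71.68 = 67.32 mg/L.
Mass: 67.32 mg/L × 377,000 L = 25,380 g cyanuric acid.

25.4 kg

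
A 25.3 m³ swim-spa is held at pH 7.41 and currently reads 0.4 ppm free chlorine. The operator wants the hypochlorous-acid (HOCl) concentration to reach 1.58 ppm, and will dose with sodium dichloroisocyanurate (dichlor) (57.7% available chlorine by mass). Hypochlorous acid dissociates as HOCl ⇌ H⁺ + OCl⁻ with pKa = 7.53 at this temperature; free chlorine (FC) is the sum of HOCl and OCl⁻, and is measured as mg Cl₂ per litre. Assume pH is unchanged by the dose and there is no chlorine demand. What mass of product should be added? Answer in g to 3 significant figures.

104 g

Volume: 25.3 m³ = 25,300 L.
[OCl⁻]/[HOCl] = 10^(pH − pKa) = 10^(7.41 − 7.53) = 0.7586; fraction as HOCl = 1/(1 + 0.7586) = 0.5686.
Free chlorine required for 1.58 ppm HOCl: 1.58 / 0.5686 = 2.779 ppm.
FC to add: 2.779 − 0.4 = 2.379 mg/L as Cl₂.
Cl₂ equivalent: 2.379 mg/L × 25,300 L = 60.18 g.
Product at 57.7% available Cl: 60.18 / 0.577 = 104.3 g.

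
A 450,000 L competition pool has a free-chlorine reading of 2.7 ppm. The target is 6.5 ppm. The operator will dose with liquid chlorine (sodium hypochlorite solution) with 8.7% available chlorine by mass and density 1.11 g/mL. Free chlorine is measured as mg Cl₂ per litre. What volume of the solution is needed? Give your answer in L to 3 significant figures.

Chlorine deficit: 6.5 − 2.7 = 3.8 ppm = 3.8 mg/L as Cl₂.
Cl₂ equivalent needed: 3.8 mg/L × 450,000 L = 1,710,000 mg = 1710 g.
Product at 8.7% available chlorine: 1710 / 0.087 = 19,660 g.
Volume at density 1.11 g/mL: 19,660 g ÷ 1.11 g/mL = 17,710 mL.

17.7 L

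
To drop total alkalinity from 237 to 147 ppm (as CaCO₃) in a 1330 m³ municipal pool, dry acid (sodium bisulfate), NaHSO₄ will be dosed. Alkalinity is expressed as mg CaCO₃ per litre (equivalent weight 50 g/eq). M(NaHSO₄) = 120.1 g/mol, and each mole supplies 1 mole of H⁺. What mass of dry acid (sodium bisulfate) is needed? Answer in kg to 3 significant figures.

Volume: 1330 m³ = 1,330,000 L.
Alkalinity to neutralize: (237 − 147) = 90 mg/L as CaCO₃ × 1,330,000 L = 119,700 g as CaCO₃.
Equivalents of H⁺ required: 119,700 ÷ 50 g/eq = 2394 eq = 2394 mol NaHSO₄.
Mass of NaHSO₄: 2394 × 120.1 = 287,500 g.

288 kg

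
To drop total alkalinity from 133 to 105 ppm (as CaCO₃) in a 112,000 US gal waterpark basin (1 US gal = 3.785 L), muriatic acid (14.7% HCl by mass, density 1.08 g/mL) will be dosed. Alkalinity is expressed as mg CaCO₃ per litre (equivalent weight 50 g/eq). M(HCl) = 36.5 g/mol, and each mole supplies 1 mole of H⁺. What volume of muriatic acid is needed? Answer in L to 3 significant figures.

54.6 L

Volume: 112,000 US gal × 3.785 L/gal = 423,920 L.
Alkalinity to neutralize: (133 − 105) = 28 mg/L as CaCO₃ × 423,920 L = 11,870 g as CaCO₃.
Equivalents of H⁺ required: 11,870 ÷ 50 g/eq = 237.4 eq = 237.4 mol HCl.
Mass of HCl: 237.4 × 36.5 = 8665 g.
Mass of 14.7% solution: 8665 / 0.147 = 58,950 g.
Volume: 58,950 g ÷ 1.08 g/mL = 54,580 mL.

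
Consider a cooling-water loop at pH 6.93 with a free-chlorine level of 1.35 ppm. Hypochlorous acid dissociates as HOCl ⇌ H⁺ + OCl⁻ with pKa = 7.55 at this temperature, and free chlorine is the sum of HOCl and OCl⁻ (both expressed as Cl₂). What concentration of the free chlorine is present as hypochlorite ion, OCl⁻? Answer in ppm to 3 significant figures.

[OCl⁻]/[HOCl] = 10^(pH − pKa) = 10^(6.93 − 7.55) = 10^-0.62 = 0.2399.
Fraction as HOCl = 1 / (1 + 0.2399) = 0.8065.
OCl⁻ = (1 − 0.8065) × 1.35 ppm = 0.2612 ppm.

0.261 ppm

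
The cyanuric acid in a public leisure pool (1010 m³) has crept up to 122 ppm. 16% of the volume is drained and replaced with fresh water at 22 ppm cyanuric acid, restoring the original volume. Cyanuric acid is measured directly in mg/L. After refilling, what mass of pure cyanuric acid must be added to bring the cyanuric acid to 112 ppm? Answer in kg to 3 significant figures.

6.06 kg

Volume: 1010 m³ = 1,010,000 L.
After draining 16% and refilling: 122 × 0.84 + 22 × 0.16 = 106 ppm.
Deficit to target: 112 − 106 = 6 mg/L.
Mass: 6 mg/L × 1,010,000 L = 6060 g cyanuric acid.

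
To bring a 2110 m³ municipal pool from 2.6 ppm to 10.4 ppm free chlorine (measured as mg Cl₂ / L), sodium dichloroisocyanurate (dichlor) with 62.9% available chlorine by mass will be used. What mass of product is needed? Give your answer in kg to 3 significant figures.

26.2 kg

Volume: 2110 m³ = 2,110,000 L.
Chlorine deficit: 10.4 − 2.6 = 7.8 ppm = 7.8 mg/L as Cl₂.
Cl₂ equivalent needed: 7.8 mg/L × 2,110,000 L = 16,460,000 mg = 16,460 g.
Product at 62.9% available chlorine: 16,460 / 0.629 = 26,170 g.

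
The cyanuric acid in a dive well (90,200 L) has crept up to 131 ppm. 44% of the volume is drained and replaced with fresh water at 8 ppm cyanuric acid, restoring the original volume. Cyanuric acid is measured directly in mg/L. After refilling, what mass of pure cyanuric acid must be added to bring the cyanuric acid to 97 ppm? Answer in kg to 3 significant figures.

1.81 kg

After draining 44% and refilling: 131 × 0.56 + 8 × 0.44 = 76.88 ppm.
Deficit to target: 97 − 76.88 = 20.12 mg/L.
Mass: 20.12 mg/L × 90,200 L = 1815 g cyanuric acid.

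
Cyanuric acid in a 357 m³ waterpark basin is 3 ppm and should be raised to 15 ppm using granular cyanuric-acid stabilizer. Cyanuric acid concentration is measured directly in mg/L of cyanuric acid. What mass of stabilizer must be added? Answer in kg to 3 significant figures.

4.28 kg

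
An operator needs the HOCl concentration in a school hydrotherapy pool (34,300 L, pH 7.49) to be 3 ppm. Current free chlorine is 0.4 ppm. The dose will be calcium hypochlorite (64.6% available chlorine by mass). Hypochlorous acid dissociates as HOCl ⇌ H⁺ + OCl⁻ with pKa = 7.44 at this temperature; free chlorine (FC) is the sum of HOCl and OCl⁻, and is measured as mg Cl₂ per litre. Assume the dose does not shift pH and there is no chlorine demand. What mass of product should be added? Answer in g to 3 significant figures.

[OCl⁻]/[HOCl] = 10^(pH − pKa) = 10^(7.49 − 7.44) = 1.122; fraction as HOCl = 1/(1 + 1.122) = 0.4712.
Free chlorine required for 3 ppm HOCl: 3 / 0.4712 = 6.366 ppm.
FC to add: 6.366 − 0.4 = 5.966 mg/L as Cl₂.
Cl₂ equivalent: 5.966 mg/L × 34,300 L = 204.6 g.
Product at 64.6% available Cl: 204.6 / 0.646 = 316.8 g.

317 g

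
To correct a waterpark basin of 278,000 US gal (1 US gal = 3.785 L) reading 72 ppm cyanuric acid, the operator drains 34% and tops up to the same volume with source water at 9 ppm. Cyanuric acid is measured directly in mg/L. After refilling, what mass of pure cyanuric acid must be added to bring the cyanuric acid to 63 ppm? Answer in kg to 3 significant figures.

13.1 kg

Volume: 278,000 US gal × 3.785 L/gal = 1,052,230 L.
After draining 34% and refilling: 72 × 0.66 + 9 × 0.34 = 50.58 ppm.
Deficit to target: 63 − 50.58 = 12.42 mg/L.
Mass: 12.42 mg/L × 1,052,230 L = 13,070 g cyanuric acid.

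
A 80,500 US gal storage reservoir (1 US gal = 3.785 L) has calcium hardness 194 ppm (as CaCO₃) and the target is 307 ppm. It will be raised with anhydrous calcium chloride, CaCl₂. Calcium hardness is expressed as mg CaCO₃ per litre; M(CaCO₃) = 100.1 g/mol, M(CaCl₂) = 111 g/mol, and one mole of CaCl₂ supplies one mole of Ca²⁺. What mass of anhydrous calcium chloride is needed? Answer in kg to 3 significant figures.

Volume: 80,500 US gal × 3.785 L/gal = 304,692 L.
Hardness to add: (307 − 194) = 113 mg/L as CaCO₃ × 304,692 L = 34,430 g as CaCO₃.
Moles of Ca²⁺ (1 mol Ca²⁺ ≡ 1 mol CaCO₃): 34,430 / 100.1 g/mol = 344 mol.
Mass of CaCl₂: 344 × 111 = 38,180 g.

38.2 kg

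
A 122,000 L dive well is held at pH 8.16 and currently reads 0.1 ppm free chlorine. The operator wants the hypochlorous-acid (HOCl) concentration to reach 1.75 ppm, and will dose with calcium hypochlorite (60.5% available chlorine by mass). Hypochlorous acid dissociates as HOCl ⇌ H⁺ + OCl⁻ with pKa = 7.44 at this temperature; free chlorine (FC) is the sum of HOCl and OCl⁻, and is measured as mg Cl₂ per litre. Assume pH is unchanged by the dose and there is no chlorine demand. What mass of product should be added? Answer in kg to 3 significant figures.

[OCl⁻]/[HOCl] = 10^(pH − pKa) = 10^(8.16 − 7.44) = 5.248; fraction as HOCl = 1/(1 + 5.248) = 0.16.
Free chlorine required for 1.75 ppm HOCl: 1.75 / 0.16 = 10.93 ppm.
FC to add: 10.93 − 0.1 = 10.83 mg/L as Cl₂.
Cl₂ equivalent: 10.83 mg/L × 122,000 L = 1322 g.
Product at 60.5% available Cl: 1322 / 0.605 = 2185 g.

2.18 kg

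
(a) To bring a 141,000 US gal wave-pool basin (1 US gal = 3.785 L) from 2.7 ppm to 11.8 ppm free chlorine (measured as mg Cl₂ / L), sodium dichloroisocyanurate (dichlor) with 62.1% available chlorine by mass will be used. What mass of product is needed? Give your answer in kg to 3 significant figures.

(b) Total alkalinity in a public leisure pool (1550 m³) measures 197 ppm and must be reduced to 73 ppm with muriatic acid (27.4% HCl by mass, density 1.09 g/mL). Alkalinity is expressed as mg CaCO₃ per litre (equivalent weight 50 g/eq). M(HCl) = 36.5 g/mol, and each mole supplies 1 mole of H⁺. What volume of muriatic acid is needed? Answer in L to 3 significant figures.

(a) 7.82 kg; (b) 470 L

(a) Volume: 141,000 US gal × 3.785 L/gal = 533,685 L.
(a) Chlorine deficit: 11.8 − 2.7 = 9.1 ppm = 9.1 mg/L as Cl₂.
(a) Cl₂ equivalent needed: 9.1 mg/L × 533,685 L = 4,857,000 mg = 4857 g.
(a) Product at 62.1% available chlorine: 4857 / 0.621 = 7821 g.

(b) Volume: 1550 m³ = 1,550,000 L.
(b) Alkalinity to neutralize: (197 − 73) = 124 mg/L as CaCO₃ × 1,550,000 L = 192,200 g as CaCO₃.
(b) Equivalents of H⁺ required: 192,200 ÷ 50 g/eq = 3844 eq = 3844 mol HCl.
(b) Mass of HCl: 3844 × 36.5 = 140,300 g.
(b) Mass of 27.4% solution: 140,300 / 0.274 = 512,100 g.
(b) Volume: 512,100 g ÷ 1.09 g/mL = 469,800 mL.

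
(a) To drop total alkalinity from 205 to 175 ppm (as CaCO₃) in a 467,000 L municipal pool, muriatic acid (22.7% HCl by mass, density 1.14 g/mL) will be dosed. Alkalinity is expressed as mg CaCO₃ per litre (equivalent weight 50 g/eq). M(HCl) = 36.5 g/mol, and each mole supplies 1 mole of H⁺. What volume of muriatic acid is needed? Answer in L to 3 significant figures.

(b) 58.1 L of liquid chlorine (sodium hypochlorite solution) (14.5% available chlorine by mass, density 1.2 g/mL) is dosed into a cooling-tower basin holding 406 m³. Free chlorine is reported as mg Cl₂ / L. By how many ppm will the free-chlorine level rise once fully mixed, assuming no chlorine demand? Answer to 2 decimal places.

(a) 39.5 L; (b) 24.90 ppm

(a) Alkalinity to neutralize: (205 − 175) = 30 mg/L as CaCO₃ × 467,000 L = 14,010 g as CaCO₃.
(a) Equivalents of H⁺ required: 14,010 ÷ 50 g/eq = 280.2 eq = 280.2 mol HCl.
(a) Mass of HCl: 280.2 × 36.5 = 10,230 g.
(a) Mass of 22.7% solution: 10,230 / 0.227 = 45,050 g.
(a) Volume: 45,050 g ÷ 1.14 g/mL = 39,520 mL.

(b) Volume: 406 m³ = 406,000 L.
(b) Mass of solution: 58.1 L × 1000 mL/L × 1.2 g/mL = 69,720 g.
(b) Available chlorine delivered: 69,720 g × 0.145 = 10,110 g as Cl₂.
(b) Concentration rise: 10,110 g / 406,000 L = 24.9 mg/L = 24.90 ppm.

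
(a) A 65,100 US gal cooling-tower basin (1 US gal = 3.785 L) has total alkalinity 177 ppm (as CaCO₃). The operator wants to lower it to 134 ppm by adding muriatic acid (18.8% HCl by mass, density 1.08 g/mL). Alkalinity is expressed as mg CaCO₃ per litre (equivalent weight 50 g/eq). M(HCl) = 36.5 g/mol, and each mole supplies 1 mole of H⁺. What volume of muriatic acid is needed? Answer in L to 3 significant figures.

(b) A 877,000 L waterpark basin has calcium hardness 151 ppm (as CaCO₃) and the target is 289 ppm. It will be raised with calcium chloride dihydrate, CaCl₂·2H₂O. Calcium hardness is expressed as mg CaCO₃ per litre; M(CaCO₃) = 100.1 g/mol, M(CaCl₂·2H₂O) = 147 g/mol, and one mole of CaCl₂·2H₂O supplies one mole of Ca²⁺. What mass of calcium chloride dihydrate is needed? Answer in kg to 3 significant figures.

(a) 38.1 L; (b) 178 kg

(a) Volume: 65,100 US gal × 3.785 L/gal = 246,404 L.
(a) Alkalinity to neutralize: (177 − 134) = 43 mg/L as CaCO₃ × 246,404 L = 10,600 g as CaCO₃.
(a) Equivalents of H⁺ required: 10,600 ÷ 50 g/eq = 211.9 eq = 211.9 mol HCl.
(a) Mass of HCl: 211.9 × 36.5 = 7735 g.
(a) Mass of 18.8% solution: 7735 / 0.188 = 41,140 g.
(a) Volume: 41,140 g ÷ 1.08 g/mL = 38,090 mL.

(b) Hardness to add: (289 − 151) = 138 mg/L as CaCO₃ × 877,000 L = 121,000 g as CaCO₃.
(b) Moles of Ca²⁺ (1 mol Ca²⁺ ≡ 1 mol CaCO₃): 121,000 / 100.1 g/mol = 1209 mol.
(b) Mass of CaCl₂·2H₂O: 1209 × 147 = 177,700 g.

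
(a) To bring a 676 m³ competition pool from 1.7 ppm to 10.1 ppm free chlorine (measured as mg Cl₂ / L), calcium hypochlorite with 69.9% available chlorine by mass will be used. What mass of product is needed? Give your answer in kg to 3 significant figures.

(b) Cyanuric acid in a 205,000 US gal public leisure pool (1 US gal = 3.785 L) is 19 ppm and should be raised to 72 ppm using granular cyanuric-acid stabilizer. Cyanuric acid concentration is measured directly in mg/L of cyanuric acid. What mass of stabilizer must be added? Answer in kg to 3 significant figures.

(a) Volume: 676 m³ = 676,000 L.
(a) Chlorine deficit: 10.1 − 1.7 = 8.4 ppm = 8.4 mg/L as Cl₂.
(a) Cl₂ equivalent needed: 8.4 mg/L × 676,000 L = 5,678,000 mg = 5678 g.
(a) Product at 69.9% available chlorine: 5678 / 0.699 = 8124 g.

(b) Volume: 205,000 US gal × 3.785 L/gal = 775,925 L.
(b) CYA to add: (72 − 19) = 53 mg/L × 775,925 L = 41,120 g cyanuric acid.

(a) 8.12 kg; (b) 41.1 kg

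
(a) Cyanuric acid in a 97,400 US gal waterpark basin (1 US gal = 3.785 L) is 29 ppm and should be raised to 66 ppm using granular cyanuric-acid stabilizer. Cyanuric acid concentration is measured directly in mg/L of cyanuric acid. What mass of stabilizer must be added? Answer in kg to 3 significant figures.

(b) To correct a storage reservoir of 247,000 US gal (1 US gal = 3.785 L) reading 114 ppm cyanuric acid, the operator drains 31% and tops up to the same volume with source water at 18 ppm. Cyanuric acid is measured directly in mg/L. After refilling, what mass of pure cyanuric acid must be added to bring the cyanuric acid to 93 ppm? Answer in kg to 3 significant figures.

(a) 13.6 kg; (b) 8.19 kg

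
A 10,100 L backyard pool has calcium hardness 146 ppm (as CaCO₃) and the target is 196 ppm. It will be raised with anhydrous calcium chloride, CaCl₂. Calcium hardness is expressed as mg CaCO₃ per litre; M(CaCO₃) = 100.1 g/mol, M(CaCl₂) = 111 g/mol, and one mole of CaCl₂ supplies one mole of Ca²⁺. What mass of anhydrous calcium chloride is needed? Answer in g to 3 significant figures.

Hardness to add: (196 − 146) = 50 mg/L as CaCO₃ × 10,100 L = 505 g as CaCO₃.
Moles of Ca²⁺ (1 mol Ca²⁺ ≡ 1 mol CaCO₃): 505 / 100.1 g/mol = 5.045 mol.
Mass of CaCl₂: 5.045 × 111 = 560 g.

560 g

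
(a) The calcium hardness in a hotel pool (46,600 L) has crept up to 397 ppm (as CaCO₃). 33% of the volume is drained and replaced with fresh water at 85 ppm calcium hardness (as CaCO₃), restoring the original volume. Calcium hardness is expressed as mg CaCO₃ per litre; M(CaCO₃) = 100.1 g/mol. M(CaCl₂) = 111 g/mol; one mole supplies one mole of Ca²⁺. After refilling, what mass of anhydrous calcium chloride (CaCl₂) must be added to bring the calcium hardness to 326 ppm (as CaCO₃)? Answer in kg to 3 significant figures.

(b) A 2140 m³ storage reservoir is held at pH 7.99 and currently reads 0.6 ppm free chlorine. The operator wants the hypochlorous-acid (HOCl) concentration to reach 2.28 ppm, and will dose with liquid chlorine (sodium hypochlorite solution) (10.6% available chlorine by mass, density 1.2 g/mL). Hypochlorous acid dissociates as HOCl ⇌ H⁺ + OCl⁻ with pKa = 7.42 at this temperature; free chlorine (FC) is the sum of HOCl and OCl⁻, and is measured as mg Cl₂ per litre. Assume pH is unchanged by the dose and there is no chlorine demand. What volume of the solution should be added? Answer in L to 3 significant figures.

(a) After draining 33% and refilling: 397 × 0.67 + 85 × 0.33 = 294.04 ppm.
(a) Deficit to target: 326 − 294.04 = 31.96 mg/L.
(a) As CaCO₃: 31.96 mg/L × 46,600 L = 1489 g; ÷ 100.1 = 14.88 mol Ca²⁺.
(a) Mass: 14.88 × 111 = 1652 g.

(b) Volume: 2140 m³ = 2,140,000 L.
(b) [OCl⁻]/[HOCl] = 10^(pH − pKa) = 10^(7.99 − 7.42) = 3.715; fraction as HOCl = 1/(1 + 3.715) = 0.2121.
(b) Free chlorine required for 2.28 ppm HOCl: 2.28 / 0.2121 = 10.75 ppm.
(b) FC to add: 10.75 − 0.6 = 10.15 mg/L as Cl₂.
(b) Cl₂ equivalent: 10.15 mg/L × 2,140,000 L = 21,720 g.
(b) Product at 10.6% available Cl: 21,720 / 0.106 = 204,900 g.
(b) Volume: 204,900 g ÷ 1.2 g/mL = 170,800 mL.

(a) 1.65 kg; (b) 171 L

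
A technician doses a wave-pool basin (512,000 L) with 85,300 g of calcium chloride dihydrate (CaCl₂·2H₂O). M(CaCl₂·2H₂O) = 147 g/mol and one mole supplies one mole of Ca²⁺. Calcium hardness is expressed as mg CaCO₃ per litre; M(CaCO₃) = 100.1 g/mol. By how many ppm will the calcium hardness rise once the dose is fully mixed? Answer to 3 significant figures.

Moles of Ca²⁺: 85,300 g ÷ 147 g/mol = 580.3 mol.
As CaCO₃: 580.3 mol × 100.1 g/mol = 58,090 g.
Rise: 58,090 g / 512,000 L × 1000 = 113.4 mg/L.

113 ppm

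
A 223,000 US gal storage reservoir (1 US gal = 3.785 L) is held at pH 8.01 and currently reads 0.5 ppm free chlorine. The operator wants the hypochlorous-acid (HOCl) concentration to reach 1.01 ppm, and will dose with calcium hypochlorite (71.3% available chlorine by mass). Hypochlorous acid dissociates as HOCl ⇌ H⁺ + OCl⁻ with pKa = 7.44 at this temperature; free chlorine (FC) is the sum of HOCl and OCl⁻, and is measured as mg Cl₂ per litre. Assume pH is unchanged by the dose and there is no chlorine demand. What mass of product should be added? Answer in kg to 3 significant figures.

5.05 kg

Volume: 223,000 US gal × 3.785 L/gal = 844,055 L.
[OCl⁻]/[HOCl] = 10^(pH − pKa) = 10^(8.01 − 7.44) = 3.715; fraction as HOCl = 1/(1 + 3.715) = 0.2121.
Free chlorine required for 1.01 ppm HOCl: 1.01 / 0.2121 = 4.763 ppm.
FC to add: 4.763 − 0.5 = 4.263 mg/L as Cl₂.
Cl₂ equivalent: 4.263 mg/L × 844,055 L = 3598 g.
Product at 71.3% available Cl: 3598 / 0.713 = 5046 g.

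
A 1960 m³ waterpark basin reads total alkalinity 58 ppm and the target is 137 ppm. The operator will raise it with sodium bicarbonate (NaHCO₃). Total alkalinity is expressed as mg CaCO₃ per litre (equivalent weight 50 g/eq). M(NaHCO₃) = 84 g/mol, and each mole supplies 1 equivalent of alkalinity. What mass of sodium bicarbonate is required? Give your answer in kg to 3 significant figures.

260 kg

Volume: 1960 m³ = 1,960,000 L.
Alkalinity to add: (137 − 58) = 79 mg/L as CaCO₃ × 1,960,000 L = 154,800 g as CaCO₃.
Equivalents: 154,800 g ÷ 50 g/eq = 3097 eq.
NaHCO₃ supplies 1 eq per mole → 3097 mol.
Mass: 3097 mol × 84 g/mol = 260,100 g.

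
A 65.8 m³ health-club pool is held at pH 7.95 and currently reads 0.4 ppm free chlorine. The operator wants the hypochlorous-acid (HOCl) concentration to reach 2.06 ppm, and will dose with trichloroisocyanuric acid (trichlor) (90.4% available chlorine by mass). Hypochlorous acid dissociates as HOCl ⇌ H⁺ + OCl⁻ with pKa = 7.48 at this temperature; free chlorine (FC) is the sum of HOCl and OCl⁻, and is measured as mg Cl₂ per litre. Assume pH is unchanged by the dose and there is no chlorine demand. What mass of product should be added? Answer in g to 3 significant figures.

Volume: 65.8 m³ = 65,800 L.
[OCl⁻]/[HOCl] = 10^(pH − pKa) = 10^(7.95 − 7.48) = 2.951; fraction as HOCl = 1/(1 + 2.951) = 0.2531.
Free chlorine required for 2.06 ppm HOCl: 2.06 / 0.2531 = 8.139 ppm.
FC to add: 8.139 − 0.4 = 7.739 mg/L as Cl₂.
Cl₂ equivalent: 7.739 mg/L × 65,800 L = 509.3 g.
Product at 90.4% available Cl: 509.3 / 0.904 = 563.3 g.

563 g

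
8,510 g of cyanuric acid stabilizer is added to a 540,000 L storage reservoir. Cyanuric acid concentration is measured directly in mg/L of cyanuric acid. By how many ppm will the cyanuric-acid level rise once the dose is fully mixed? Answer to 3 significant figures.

15.8 ppm

Rise: 8,510 g / 540,000 L × 1000 = 15.76 mg/L.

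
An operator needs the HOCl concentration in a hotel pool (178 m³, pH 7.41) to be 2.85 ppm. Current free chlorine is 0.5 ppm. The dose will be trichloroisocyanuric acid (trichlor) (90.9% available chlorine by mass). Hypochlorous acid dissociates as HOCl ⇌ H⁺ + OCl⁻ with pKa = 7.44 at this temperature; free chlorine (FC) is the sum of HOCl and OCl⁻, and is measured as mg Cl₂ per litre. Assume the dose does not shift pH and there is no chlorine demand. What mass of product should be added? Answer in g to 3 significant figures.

981 g

Volume: 178 m³ = 178,000 L.
[OCl⁻]/[HOCl] = 10^(pH − pKa) = 10^(7.41 − 7.44) = 0.9333; fraction as HOCl = 1/(1 + 0.9333) = 0.5173.
Free chlorine required for 2.85 ppm HOCl: 2.85 / 0.5173 = 5.51 ppm.
FC to add: 5.51 − 0.5 = 5.01 mg/L as Cl₂.
Cl₂ equivalent: 5.01 mg/L × 178,000 L = 891.7 g.
Product at 90.9% available Cl: 891.7 / 0.909 = 981 g.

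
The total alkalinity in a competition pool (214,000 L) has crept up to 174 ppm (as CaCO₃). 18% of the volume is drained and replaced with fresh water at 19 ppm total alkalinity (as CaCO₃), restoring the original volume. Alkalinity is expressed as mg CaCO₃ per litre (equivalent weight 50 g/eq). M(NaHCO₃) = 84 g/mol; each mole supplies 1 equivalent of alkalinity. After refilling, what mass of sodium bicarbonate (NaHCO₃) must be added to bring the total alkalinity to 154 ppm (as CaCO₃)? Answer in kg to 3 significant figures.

After draining 18% and refilling: 174 × 0.82 + 19 × 0.18 = 146.1 ppm.
Deficit to target: 154 − 146.1 = 7.9 mg/L.
As CaCO₃: 7.9 mg/L × 214,000 L = 1691 g; ÷ 50 g/eq ÷ 1 = 33.81 mol NaHCO₃.
Mass: 33.81 × 84 = 2840 g.

2.84 kg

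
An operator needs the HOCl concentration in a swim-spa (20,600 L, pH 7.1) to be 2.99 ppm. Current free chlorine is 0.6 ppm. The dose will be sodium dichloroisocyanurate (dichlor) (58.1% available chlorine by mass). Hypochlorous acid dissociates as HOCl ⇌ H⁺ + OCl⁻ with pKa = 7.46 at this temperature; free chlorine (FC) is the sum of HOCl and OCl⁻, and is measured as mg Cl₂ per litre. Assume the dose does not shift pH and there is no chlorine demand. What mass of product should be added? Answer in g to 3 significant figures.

[OCl⁻]/[HOCl] = 10^(pH − pKa) = 10^(7.1 − 7.46) = 0.4365; fraction as HOCl = 1/(1 + 0.4365) = 0.6961.
Free chlorine required for 2.99 ppm HOCl: 2.99 / 0.6961 = 4.295 ppm.
FC to add: 4.295 − 0.6 = 3.695 mg/L as Cl₂.
Cl₂ equivalent: 3.695 mg/L × 20,600 L = 76.12 g.
Product at 58.1% available Cl: 76.12 / 0.581 = 131 g.

131 g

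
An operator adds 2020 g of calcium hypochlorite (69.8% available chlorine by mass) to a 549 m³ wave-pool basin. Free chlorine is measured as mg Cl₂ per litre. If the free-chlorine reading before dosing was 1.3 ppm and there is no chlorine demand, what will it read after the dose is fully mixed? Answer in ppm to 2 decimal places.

Volume: 549 m³ = 549,000 L.
Available chlorine delivered: 2020 g × 0.698 = 1410 g as Cl₂.
Concentration rise: 1410 g / 549,000 L = 2.568 mg/L = 2.57 ppm.
Final FC: 1.3 + 2.57 = 3.87 ppm.

3.87 ppm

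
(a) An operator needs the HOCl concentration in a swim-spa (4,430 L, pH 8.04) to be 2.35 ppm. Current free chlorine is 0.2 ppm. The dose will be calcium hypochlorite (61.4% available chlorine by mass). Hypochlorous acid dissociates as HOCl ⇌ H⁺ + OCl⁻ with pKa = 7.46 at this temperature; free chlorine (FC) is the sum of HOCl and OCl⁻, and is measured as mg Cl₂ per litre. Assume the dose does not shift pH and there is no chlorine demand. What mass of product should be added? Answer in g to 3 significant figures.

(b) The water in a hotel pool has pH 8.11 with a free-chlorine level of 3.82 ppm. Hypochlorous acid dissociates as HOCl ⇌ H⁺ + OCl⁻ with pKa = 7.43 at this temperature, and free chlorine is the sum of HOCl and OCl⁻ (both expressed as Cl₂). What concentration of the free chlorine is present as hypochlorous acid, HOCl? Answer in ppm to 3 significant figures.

(a) [OCl⁻]/[HOCl] = 10^(pH − pKa) = 10^(8.04 − 7.46) = 3.802; fraction as HOCl = 1/(1 + 3.802) = 0.2083.
(a) Free chlorine required for 2.35 ppm HOCl: 2.35 / 0.2083 = 11.28 ppm.
(a) FC to add: 11.28 − 0.2 = 11.08 mg/L as Cl₂.
(a) Cl₂ equivalent: 11.08 mg/L × 4,430 L = 49.1 g.
(a) Product at 61.4% available Cl: 49.1 / 0.614 = 79.97 g.

(b) [OCl⁻]/[HOCl] = 10^(pH − pKa) = 10^(8.11 − 7.43) = 10^0.68 = 4.786.
(b) Fraction as HOCl = 1 / (1 + 4.786) = 0.1728.
(b) HOCl = 0.1728 × 3.82 ppm = 0.6602 ppm.

(a) 80.0 g; (b) 0.660 ppm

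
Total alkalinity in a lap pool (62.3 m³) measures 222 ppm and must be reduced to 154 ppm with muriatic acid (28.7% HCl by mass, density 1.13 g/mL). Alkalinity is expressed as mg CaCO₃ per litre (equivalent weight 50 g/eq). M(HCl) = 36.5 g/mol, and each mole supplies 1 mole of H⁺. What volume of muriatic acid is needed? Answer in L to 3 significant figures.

Volume: 62.3 m³ = 62,300 L.
Alkalinity to neutralize: (222 − 154) = 68 mg/L as CaCO₃ × 62,300 L = 4236 g as CaCO₃.
Equivalents of H⁺ required: 4236 ÷ 50 g/eq = 84.73 eq = 84.73 mol HCl.
Mass of HCl: 84.73 × 36.5 = 3093 g.
Mass of 28.7% solution: 3093 / 0.287 = 10,780 g.
Volume: 10,780 g ÷ 1.13 g/mL = 9536 mL.

9.54 L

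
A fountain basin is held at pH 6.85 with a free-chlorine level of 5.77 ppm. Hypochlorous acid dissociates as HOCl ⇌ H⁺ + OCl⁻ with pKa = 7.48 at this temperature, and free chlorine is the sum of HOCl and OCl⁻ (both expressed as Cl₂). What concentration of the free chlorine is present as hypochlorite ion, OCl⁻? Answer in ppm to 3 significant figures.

1.10 ppm

[OCl⁻]/[HOCl] = 10^(pH − pKa) = 10^(6.85 − 7.48) = 10^-0.63 = 0.2344.
Fraction as HOCl = 1 / (1 + 0.2344) = 0.8101.
OCl⁻ = (1 − 0.8101) × 5.77 ppm = 1.096 ppm.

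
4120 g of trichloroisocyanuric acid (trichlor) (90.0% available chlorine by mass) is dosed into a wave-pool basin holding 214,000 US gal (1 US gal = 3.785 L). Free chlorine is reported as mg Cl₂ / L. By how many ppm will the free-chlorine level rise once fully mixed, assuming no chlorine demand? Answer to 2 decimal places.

4.58 ppm

Volume: 214,000 US gal × 3.785 L/gal = 809,990 L.
Available chlorine delivered: 4120 g × 0.9 = 3708 g as Cl₂.
Concentration rise: 3708 g / 809,990 L = 4.578 mg/L = 4.58 ppm.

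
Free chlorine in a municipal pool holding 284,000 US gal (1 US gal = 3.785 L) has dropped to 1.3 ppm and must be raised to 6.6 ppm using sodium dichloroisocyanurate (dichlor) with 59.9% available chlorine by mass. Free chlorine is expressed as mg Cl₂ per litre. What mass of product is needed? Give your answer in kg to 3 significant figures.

9.51 kg

Volume: 284,000 US gal × 3.785 L/gal = 1,074,940 L.
Chlorine deficit: 6.6 − 1.3 = 5.3 ppm = 5.3 mg/L as Cl₂.
Cl₂ equivalent needed: 5.3 mg/L × 1,074,940 L = 5,697,000 mg = 5697 g.
Product at 59.9% available chlorine: 5697 / 0.599 = 9511 g.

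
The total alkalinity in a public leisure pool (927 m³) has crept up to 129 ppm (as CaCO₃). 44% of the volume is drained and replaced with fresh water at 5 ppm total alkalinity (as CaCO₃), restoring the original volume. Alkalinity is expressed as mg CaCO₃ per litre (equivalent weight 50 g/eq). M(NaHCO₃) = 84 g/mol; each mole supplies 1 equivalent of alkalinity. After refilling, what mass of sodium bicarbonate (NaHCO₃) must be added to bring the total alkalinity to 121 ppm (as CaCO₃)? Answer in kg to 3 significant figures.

Volume: 927 m³ = 927,000 L.
After draining 44% and refilling: 129 × 0.56 + 5 × 0.44 = 74.44 ppm.
Deficit to target: 121 − 74.44 = 46.56 mg/L.
As CaCO₃: 46.56 mg/L × 927,000 L = 43,160 g; ÷ 50 g/eq ÷ 1 = 863.2 mol NaHCO₃.
Mass: 863.2 × 84 = 72,510 g.

72.5 kg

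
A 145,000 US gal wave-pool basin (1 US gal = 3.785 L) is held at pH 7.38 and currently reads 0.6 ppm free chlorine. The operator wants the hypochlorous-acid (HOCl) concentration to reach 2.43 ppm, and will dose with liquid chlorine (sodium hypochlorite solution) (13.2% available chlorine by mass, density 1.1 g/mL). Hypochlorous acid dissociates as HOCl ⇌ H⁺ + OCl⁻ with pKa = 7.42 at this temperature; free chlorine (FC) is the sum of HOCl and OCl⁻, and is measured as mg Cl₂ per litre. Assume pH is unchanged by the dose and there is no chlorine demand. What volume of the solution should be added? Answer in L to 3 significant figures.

Volume: 145,000 US gal × 3.785 L/gal = 548,825 L.
[OCl⁻]/[HOCl] = 10^(pH − pKa) = 10^(7.38 − 7.42) = 0.912; fraction as HOCl = 1/(1 + 0.912) = 0.523.
Free chlorine required for 2.43 ppm HOCl: 2.43 / 0.523 = 4.646 ppm.
FC to add: 4.646 − 0.6 = 4.046 mg/L as Cl₂.
Cl₂ equivalent: 4.046 mg/L × 548,825 L = 2221 g.
Product at 13.2% available Cl: 2221 / 0.132 = 16,820 g.
Volume: 16,820 g ÷ 1.1 g/mL = 15,290 mL.

15.3 L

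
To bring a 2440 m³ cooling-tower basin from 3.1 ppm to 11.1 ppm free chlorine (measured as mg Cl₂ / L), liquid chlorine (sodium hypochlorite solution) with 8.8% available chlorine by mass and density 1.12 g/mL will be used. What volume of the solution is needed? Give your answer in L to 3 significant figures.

198 L

Volume: 2440 m³ = 2,440,000 L.
Chlorine deficit: 11.1 − 3.1 = 8 ppm = 8 mg/L as Cl₂.
Cl₂ equivalent needed: 8 mg/L × 2,440,000 L = 19,520,000 mg = 19,520 g.
Product at 8.8% available chlorine: 19,520 / 0.088 = 221,800 g.
Volume at density 1.12 g/mL: 221,800 g ÷ 1.12 g/mL = 198,100 mL.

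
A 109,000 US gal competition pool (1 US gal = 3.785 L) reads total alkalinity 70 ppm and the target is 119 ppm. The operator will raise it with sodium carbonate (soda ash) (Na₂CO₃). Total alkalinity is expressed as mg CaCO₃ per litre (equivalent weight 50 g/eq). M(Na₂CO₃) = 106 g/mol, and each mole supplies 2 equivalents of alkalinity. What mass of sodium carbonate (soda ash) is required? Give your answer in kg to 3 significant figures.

Volume: 109,000 US gal × 3.785 L/gal = 412,565 L.
Alkalinity to add: (119 − 70) = 49 mg/L as CaCO₃ × 412,565 L = 20,220 g as CaCO₃.
Equivalents: 20,220 g ÷ 50 g/eq = 404.3 eq.
Each mole of Na₂CO₃ supplies 2 eq, so 404.3 / 2 = 202.2 mol.
Mass: 202.2 mol × 106 g/mol = 21,430 g.

21.4 kg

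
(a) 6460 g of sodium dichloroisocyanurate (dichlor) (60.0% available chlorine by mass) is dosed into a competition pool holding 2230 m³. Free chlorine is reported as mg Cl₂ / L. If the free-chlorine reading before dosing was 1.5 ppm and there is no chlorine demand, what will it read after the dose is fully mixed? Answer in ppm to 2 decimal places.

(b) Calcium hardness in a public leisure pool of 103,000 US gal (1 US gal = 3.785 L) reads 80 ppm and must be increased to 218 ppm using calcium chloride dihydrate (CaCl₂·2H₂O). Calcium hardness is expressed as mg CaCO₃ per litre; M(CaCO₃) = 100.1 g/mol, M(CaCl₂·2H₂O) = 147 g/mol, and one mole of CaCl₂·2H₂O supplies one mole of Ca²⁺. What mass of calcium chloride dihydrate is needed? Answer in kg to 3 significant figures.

(a) 3.24 ppm; (b) 79.0 kg

(a) Volume: 2230 m³ = 2,230,000 L.
(a) Available chlorine delivered: 6460 g × 0.6 = 3876 g as Cl₂.
(a) Concentration rise: 3876 g / 2,230,000 L = 1.738 mg/L = 1.74 ppm.
(a) Final FC: 1.5 + 1.74 = 3.24 ppm.

(b) Volume: 103,000 US gal × 3.785 L/gal = 389,855 L.
(b) Hardness to add: (218 − 80) = 138 mg/L as CaCO₃ × 389,855 L = 53,800 g as CaCO₃.
(b) Moles of Ca²⁺ (1 mol Ca²⁺ ≡ 1 mol CaCO₃): 53,800 / 100.1 g/mol = 537.5 mol.
(b) Mass of CaCl₂·2H₂O: 537.5 × 147 = 79,010 g.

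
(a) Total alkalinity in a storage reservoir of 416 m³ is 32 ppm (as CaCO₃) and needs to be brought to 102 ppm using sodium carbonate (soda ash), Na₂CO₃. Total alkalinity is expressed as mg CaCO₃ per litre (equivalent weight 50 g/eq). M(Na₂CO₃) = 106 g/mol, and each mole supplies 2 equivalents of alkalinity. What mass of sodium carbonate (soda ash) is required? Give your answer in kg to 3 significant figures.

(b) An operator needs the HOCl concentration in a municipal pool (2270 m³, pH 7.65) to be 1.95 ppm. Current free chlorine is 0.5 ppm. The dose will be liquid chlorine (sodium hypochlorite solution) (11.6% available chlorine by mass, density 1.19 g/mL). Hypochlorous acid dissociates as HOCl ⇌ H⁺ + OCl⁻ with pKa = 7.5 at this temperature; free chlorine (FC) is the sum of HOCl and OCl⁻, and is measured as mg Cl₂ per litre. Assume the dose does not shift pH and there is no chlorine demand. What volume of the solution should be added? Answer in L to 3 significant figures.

(a) Volume: 416 m³ = 416,000 L.
(a) Alkalinity to add: (102 − 32) = 70 mg/L as CaCO₃ × 416,000 L = 29,120 g as CaCO₃.
(a) Equivalents: 29,120 g ÷ 50 g/eq = 582.4 eq.
(a) Each mole of Na₂CO₃ supplies 2 eq, so 582.4 / 2 = 291.2 mol.
(a) Mass: 291.2 mol × 106 g/mol = 30,870 g.

(b) Volume: 2270 m³ = 2,270,000 L.
(b) [OCl⁻]/[HOCl] = 10^(pH − pKa) = 10^(7.65 − 7.5) = 1.413; fraction as HOCl = 1/(1 + 1.413) = 0.4145.
(b) Free chlorine required for 1.95 ppm HOCl: 1.95 / 0.4145 = 4.704 ppm.
(b) FC to add: 4.704 − 0.5 = 4.204 mg/L as Cl₂.
(b) Cl₂ equivalent: 4.204 mg/L × 2,270,000 L = 9544 g.
(b) Product at 11.6% available Cl: 9544 / 0.116 = 82,280 g.
(b) Volume: 82,280 g ÷ 1.19 g/mL = 69,140 mL.

(a) 30.9 kg; (b) 69.1 L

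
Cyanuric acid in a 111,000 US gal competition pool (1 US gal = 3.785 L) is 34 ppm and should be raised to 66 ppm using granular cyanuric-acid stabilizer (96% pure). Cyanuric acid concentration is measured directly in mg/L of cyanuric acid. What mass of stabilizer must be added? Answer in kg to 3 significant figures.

Volume: 111,000 US gal × 3.785 L/gal = 420,135 L.
CYA to add: (66 − 34) = 32 mg/L × 420,135 L = 13,440 g cyanuric acid.
At 96% purity: 13,440 / 0.96 = 14,000 g product.

14.0 kg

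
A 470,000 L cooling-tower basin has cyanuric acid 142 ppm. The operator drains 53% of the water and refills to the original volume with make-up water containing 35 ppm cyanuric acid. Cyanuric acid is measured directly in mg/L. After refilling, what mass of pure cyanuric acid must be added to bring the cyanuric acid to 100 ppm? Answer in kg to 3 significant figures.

After draining 53% and refilling: 142 × 0.47 + 35 × 0.53 = 85.29 ppm.
Deficit to target: 100 − 85.29 = 14.71 mg/L.
Mass: 14.71 mg/L × 470,000 L = 6914 g cyanuric acid.

6.91 kg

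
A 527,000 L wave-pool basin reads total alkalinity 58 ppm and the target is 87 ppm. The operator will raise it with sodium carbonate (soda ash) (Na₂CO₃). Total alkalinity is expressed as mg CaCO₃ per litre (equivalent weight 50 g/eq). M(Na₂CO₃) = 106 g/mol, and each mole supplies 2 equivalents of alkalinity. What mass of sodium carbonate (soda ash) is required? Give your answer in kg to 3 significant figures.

Alkalinity to add: (87 − 58) = 29 mg/L as CaCO₃ × 527,000 L = 15,280 g as CaCO₃.
Equivalents: 15,280 g ÷ 50 g/eq = 305.7 eq.
Each mole of Na₂CO₃ supplies 2 eq, so 305.7 / 2 = 152.8 mol.
Mass: 152.8 mol × 106 g/mol = 16,200 g.

16.2 kg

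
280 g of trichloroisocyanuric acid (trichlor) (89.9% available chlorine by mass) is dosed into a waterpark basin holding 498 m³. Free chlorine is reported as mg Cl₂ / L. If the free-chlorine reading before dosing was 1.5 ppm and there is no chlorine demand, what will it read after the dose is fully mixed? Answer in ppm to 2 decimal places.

Volume: 498 m³ = 498,000 L.
Available chlorine delivered: 280 g × 0.899 = 251.7 g as Cl₂.
Concentration rise: 251.7 g / 498,000 L = 0.5055 mg/L = 0.51 ppm.
Final FC: 1.5 + 0.51 = 2.01 ppm.

2.01 ppm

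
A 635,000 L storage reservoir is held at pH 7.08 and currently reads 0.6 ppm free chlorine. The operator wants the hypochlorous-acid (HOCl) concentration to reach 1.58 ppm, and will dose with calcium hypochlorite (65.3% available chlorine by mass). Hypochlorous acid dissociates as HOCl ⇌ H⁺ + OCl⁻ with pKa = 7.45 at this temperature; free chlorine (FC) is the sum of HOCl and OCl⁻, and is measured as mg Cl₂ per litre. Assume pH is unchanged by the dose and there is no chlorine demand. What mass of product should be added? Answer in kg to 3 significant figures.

1.61 kg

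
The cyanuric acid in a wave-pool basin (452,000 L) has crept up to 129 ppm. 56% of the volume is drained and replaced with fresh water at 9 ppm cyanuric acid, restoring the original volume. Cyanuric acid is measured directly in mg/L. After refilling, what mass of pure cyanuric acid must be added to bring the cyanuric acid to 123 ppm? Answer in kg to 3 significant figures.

27.7 kg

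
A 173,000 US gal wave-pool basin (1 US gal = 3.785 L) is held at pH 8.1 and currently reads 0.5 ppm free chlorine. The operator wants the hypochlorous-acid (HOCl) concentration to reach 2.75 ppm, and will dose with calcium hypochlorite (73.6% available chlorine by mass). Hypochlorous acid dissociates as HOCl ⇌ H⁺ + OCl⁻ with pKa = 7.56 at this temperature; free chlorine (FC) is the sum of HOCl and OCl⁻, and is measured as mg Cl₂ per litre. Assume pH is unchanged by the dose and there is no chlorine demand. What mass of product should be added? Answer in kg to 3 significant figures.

10.5 kg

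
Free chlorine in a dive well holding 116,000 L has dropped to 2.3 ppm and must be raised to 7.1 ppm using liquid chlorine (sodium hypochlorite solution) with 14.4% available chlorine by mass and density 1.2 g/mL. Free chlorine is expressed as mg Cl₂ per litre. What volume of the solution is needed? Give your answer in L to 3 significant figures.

3.22 L

Chlorine deficit: 7.1 − 2.3 = 4.8 ppm = 4.8 mg/L as Cl₂.
Cl₂ equivalent needed: 4.8 mg/L × 116,000 L = 556,800 mg = 556.8 g.
Product at 14.4% available chlorine: 556.8 / 0.144 = 3867 g.
Volume at density 1.2 g/mL: 3867 g ÷ 1.2 g/mL = 3222 mL.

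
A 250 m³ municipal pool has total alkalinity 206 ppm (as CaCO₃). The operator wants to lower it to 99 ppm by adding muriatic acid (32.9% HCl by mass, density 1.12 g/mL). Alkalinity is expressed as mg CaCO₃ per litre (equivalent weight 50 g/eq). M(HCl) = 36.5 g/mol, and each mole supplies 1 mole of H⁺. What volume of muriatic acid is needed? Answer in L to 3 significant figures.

53.0 L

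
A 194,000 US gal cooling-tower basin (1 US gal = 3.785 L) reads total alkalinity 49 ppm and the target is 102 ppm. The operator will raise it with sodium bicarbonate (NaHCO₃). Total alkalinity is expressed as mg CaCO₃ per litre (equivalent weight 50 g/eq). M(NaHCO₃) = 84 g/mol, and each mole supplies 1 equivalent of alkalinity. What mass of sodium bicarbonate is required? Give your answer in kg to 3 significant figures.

Volume: 194,000 US gal × 3.785 L/gal = 734,290 L.
Alkalinity to add: (102 − 49) = 53 mg/L as CaCO₃ × 734,290 L = 38,920 g as CaCO₃.
Equivalents: 38,920 g ÷ 50 g/eq = 778.3 eq.
NaHCO₃ supplies 1 eq per mole → 778.3 mol.
Mass: 778.3 mol × 84 g/mol = 65,380 g.

65.4 kg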